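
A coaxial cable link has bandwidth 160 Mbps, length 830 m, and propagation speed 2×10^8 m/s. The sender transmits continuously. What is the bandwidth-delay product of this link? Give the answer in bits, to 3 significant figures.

Propagation delay = 830 / 200000000 = 4.15e-06 s.
BDP = R × t_prop = 160000000 × 4.15e-06 = 664 bits.

664 bits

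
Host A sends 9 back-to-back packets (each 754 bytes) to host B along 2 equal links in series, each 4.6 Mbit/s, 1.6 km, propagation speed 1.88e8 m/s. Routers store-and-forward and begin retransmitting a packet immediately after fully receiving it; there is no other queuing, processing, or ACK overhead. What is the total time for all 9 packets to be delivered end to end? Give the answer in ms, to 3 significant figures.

Per-hop transmission t_tx = L/R = 6032/4600000 = 1.3113 ms.
Per-hop propagation t_prop = 1600/188000000 = 0.00851064 ms.
Pipeline fill: first packet needs 2·t_tx to clear all hops; remaining 8 packets each add one t_tx.
Total = (2+9-1)·t_tx + 2·t_prop = 10·1.3113 + 2·0.00851064 = 13.1 ms.

13.1 ms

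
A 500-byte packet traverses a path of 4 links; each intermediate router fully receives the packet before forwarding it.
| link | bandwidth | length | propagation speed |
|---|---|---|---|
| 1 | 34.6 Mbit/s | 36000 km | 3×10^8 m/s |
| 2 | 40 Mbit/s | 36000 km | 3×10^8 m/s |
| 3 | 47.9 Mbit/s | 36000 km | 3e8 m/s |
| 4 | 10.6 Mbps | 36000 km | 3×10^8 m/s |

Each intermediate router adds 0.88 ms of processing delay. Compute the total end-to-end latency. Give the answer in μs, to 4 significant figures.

L = 500 × 8 = 4000 bits.
Transmission delays (L/R per hop): 115.607, 100, 83.5073, 377.358 μs; sum = 676.473 μs.
Propagation delays (d/s per hop): 120000, 120000, 120000, 120000 μs; sum = 480000 μs.
Processing at 3 router(s): 3 × 0.88 ms = 2640 μs.
End-to-end = 483300 μs.

483300 μs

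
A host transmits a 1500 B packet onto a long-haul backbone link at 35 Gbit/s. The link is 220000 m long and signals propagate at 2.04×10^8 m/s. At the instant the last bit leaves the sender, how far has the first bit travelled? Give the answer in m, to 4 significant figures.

t_tx = L/R = 12000/35000000000 = 3.42857e-07 s.
Distance = s × t_tx = 204000000 × 3.42857e-07 = 69.94 m.

69.94 m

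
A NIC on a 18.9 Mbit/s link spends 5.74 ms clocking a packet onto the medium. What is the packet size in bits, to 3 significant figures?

L = R × t_tx = 18900000 b/s × 0.00574 s = 108486 bits.

108000 bits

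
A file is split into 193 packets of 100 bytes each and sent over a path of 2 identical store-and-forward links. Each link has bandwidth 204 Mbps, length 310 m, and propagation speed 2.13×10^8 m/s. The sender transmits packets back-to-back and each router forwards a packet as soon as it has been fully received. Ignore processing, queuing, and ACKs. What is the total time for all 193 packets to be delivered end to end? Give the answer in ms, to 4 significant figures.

0.7637 ms

Per-hop transmission t_tx = L/R = 800/204000000 = 0.00392157 ms.
Per-hop propagation t_prop = 310/213000000 = 0.0014554 ms.
Pipeline fill: first packet needs 2·t_tx to clear all hops; remaining 192 packets each add one t_tx.
Total = (2+193-1)·t_tx + 2·t_prop = 194·0.00392157 + 2·0.0014554 = 0.7637 ms.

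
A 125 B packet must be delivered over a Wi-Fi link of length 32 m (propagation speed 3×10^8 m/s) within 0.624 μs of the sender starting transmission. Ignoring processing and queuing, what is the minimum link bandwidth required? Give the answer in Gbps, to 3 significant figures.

L = 1000 bits.
Propagation delay = 32 / 300000000 = 0.106667 μs.
Transmission budget = 0.624 − 0.106667 = 0.517333 μs.
R ≥ L / t_tx = 1000 bits / 5.17333e-07 s = 1.93 Gbps.

1.93 Gbps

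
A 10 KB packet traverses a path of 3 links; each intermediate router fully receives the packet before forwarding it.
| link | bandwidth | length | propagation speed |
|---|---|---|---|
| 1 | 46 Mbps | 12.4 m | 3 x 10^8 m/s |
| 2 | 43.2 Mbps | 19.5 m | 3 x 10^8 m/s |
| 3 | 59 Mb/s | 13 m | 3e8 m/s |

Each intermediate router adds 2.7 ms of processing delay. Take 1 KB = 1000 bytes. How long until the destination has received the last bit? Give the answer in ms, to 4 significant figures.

L = 80000 bits.
Transmission delays (L/R per hop): 1.73913, 1.85185, 1.35593 ms; sum = 4.94691 ms.
Propagation delays (d/s per hop): 4.13333e-05, 6.5e-05, 4.33333e-05 ms; sum = 0.000149667 ms.
Processing at 2 router(s): 2 × 2.7 ms = 5.4 ms.
End-to-end = 10.35 ms.

10.35 ms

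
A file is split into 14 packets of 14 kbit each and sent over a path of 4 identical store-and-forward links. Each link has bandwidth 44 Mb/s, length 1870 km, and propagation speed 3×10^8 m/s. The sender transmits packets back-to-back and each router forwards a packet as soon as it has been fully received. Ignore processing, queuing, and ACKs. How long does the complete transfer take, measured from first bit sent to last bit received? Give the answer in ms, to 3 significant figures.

30.3 ms

Per-hop transmission t_tx = L/R = 14000/44000000 = 0.318182 ms.
Per-hop propagation t_prop = 1870000/300000000 = 6.23333 ms.
Pipeline fill: first packet needs 4·t_tx to clear all hops; remaining 13 packets each add one t_tx.
Total = (4+14-1)·t_tx + 4·t_prop = 17·0.318182 + 4·6.23333 = 30.3 ms.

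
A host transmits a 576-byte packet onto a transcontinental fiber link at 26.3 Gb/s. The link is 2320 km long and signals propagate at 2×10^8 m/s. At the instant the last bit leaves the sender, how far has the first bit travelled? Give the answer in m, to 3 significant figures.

t_tx = L/R = 4608/26300000000 = 1.75209e-07 s.
Distance = s × t_tx = 200000000 × 1.75209e-07 = 35.0 m.

35.0 m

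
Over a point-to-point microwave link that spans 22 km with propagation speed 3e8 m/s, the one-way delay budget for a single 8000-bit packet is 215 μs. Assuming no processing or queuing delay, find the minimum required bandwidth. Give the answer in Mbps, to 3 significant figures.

Propagation delay = 22000 / 300000000 = 73.3333 μs.
Transmission budget = 215 − 73.3333 = 141.667 μs.
R ≥ L / t_tx = 8000 bits / 0.000141667 s = 56.5 Mbps.

56.5 Mbps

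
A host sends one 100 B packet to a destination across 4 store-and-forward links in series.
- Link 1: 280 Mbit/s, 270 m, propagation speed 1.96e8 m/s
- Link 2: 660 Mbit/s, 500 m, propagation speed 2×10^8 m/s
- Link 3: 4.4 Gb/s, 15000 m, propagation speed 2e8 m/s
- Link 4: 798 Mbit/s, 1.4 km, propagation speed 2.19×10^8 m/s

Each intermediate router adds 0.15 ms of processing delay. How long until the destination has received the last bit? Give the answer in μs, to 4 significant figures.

540.5 μs

L = 100 × 8 = 800 bits.
Transmission delays (L/R per hop): 2.85714, 1.21212, 0.181818, 1.00251 μs; sum = 5.25359 μs.
Propagation delays (d/s per hop): 1.37755, 2.5, 75, 6.39269 μs; sum = 85.2702 μs.
Processing at 3 router(s): 3 × 0.15 ms = 450 μs.
End-to-end = 540.5 μs.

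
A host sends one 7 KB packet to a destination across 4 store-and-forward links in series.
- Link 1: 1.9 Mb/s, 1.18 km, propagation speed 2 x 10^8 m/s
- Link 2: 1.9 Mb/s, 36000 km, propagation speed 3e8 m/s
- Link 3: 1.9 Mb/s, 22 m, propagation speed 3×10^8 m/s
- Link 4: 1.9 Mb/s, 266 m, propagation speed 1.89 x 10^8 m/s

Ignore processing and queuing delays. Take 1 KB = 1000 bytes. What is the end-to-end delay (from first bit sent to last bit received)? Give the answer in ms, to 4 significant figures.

L = 56000 bits.
Transmission delay per hop = L/R = 56000/1900000 = 29.4737 ms; 4 hops → 117.895 ms.
Propagation delays (d/s per hop): 0.0059, 120, 7.33333e-05, 0.00140741 ms; sum = 120.007 ms.
End-to-end = 237.9 ms.

237.9 ms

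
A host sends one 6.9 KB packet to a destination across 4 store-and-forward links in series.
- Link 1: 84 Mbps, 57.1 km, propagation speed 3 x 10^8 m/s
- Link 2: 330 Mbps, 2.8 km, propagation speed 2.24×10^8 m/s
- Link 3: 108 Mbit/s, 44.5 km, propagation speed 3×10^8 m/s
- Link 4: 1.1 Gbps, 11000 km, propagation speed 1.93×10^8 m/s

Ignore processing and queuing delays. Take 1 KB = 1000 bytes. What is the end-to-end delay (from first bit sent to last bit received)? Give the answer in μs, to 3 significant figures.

L = 55200 bits.
Transmission delays (L/R per hop): 657.143, 167.273, 511.111, 50.1818 μs; sum = 1385.71 μs.
Propagation delays (d/s per hop): 190.333, 12.5, 148.333, 56994.8 μs; sum = 57346 μs.
End-to-end = 58700 μs.

58700 μs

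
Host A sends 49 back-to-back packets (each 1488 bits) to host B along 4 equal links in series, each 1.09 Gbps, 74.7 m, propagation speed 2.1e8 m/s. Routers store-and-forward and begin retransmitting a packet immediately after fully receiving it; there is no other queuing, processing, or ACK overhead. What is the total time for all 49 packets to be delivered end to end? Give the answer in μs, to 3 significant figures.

72.4 μs

Per-hop transmission t_tx = L/R = 1488/1090000000 = 1.36514 μs.
Per-hop propagation t_prop = 74.7/210000000 = 0.355714 μs.
Pipeline fill: first packet needs 4·t_tx to clear all hops; remaining 48 packets each add one t_tx.
Total = (4+49-1)·t_tx + 4·t_prop = 52·1.36514 + 4·0.355714 = 72.4 μs.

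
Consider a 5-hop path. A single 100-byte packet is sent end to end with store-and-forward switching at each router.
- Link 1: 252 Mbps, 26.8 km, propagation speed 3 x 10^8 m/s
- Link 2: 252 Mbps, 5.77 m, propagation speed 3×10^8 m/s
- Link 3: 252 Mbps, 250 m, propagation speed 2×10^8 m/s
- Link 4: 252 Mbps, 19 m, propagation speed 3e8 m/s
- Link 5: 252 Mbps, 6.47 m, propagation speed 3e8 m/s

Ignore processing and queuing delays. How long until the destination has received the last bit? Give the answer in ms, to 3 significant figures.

0.107 ms

L = 100 × 8 = 800 bits.
Transmission delay per hop = L/R = 800/252000000 = 0.0031746 ms; 5 hops → 0.015873 ms.
Propagation delays (d/s per hop): 0.0893333, 1.92333e-05, 0.00125, 6.33333e-05, 2.15667e-05 ms; sum = 0.0906875 ms.
End-to-end = 0.107 ms.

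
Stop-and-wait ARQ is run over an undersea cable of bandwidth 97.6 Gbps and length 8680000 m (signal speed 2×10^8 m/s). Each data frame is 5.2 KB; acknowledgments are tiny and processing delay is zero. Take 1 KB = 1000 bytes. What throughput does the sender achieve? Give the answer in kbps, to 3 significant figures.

479 kbps

t_tx = L/R = 41600/97600000000 = 4.2623e-07 s.
t_prop = 8680000/200000000 = 0.0434 s; RTT = 0.0868 s.
Cycle = t_tx + RTT = 0.0868004 s.
Throughput = L / cycle = 41600 / 0.0868004 = 479 kbps.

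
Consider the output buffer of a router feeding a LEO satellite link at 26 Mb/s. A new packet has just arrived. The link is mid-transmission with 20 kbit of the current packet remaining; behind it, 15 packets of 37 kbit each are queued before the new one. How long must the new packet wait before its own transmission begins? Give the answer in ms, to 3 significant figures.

Each queued packet: L/R = 37000/26000000 = 1.42308 ms.
15 queued → 21.3462 ms.
Plus remaining 20000 bits of current packet: 0.769231 ms.
Queuing delay = 22.1 ms.

22.1 ms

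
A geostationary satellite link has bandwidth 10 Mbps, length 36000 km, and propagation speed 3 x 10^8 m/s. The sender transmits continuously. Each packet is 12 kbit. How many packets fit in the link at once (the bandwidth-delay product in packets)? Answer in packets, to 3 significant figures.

Propagation delay = 36000000 / 300000000 = 0.12 s.
BDP = R × t_prop = 10000000 × 0.12 = 1200000 bits.
In packets of 12000 bits: 100 packets.

100 packets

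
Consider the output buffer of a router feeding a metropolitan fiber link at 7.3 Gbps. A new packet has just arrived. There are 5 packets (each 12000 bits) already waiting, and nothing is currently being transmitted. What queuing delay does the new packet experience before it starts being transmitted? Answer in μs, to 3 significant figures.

Each queued packet: L/R = 12000/7300000000 = 1.64384 μs.
5 queued → 8.21918 μs.
Queuing delay = 8.22 μs.

8.22 μs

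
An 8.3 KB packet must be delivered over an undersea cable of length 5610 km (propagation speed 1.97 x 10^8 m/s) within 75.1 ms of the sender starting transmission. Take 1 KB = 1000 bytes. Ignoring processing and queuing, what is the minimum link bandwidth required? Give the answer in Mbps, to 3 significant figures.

1.42 Mbps

L = 66400 bits.
Propagation delay = 5610000 / 197000000 = 28.4772 ms.
Transmission budget = 75.1 − 28.4772 = 46.6228 ms.
R ≥ L / t_tx = 66400 bits / 0.0466228 s = 1.42 Mbps.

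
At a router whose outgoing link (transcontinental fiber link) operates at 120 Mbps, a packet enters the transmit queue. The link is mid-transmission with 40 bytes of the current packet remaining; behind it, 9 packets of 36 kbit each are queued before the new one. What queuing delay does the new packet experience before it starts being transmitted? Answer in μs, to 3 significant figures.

2700 μs

Each queued packet: L/R = 36000/120000000 = 300 μs.
9 queued → 2700 μs.
Plus remaining 320 bits of current packet: 2.66667 μs.
Queuing delay = 2700 μs.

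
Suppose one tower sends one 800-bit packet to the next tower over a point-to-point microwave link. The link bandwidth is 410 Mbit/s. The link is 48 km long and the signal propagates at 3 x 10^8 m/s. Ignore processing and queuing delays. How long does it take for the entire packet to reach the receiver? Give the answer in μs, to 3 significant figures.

162 μs

Transmission delay = L/R = 800 / 410000000 = 1.95122 μs.
Propagation delay = d/s = 48000 m / 300000000 m/s = 160 μs.
Total = 162 μs.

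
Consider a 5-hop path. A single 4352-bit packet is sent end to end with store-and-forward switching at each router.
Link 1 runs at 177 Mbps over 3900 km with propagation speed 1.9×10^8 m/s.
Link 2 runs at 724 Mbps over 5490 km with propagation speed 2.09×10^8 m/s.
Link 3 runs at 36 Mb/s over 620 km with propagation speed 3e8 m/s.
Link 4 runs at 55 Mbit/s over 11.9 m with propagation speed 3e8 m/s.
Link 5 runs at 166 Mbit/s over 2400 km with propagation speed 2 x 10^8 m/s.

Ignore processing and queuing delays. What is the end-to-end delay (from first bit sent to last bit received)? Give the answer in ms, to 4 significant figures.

61.12 ms

Transmission delays (L/R per hop): 0.0245876, 0.00601105, 0.120889, 0.0791273, 0.0262169 ms; sum = 0.256832 ms.
Propagation delays (d/s per hop): 20.5263, 26.2679, 2.06667, 3.96667e-05, 12 ms; sum = 60.861 ms.
End-to-end = 61.12 ms.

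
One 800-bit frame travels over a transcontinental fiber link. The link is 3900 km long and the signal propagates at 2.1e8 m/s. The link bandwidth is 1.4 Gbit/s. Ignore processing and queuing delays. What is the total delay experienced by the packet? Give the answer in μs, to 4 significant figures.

18570 μs

Transmission delay = L/R = 800 / 1400000000 = 0.571429 μs.
Propagation delay = d/s = 3900000 m / 210000000 m/s = 18571.4 μs.
Total = 18570 μs.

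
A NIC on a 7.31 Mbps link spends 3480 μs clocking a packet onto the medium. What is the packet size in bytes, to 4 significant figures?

L = R × t_tx = 7310000 b/s × 0.00348 s = 25438.8 bits.
In bytes: 25438.8 / 8 = 3180 bytes.

3180 bytes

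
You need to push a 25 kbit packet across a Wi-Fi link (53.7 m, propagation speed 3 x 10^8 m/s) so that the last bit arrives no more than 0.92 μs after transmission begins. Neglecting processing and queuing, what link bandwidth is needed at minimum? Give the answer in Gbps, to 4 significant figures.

33.74 Gbps

Propagation delay = 53.7 / 300000000 = 0.179 μs.
Transmission budget = 0.92 − 0.179 = 0.741 μs.
R ≥ L / t_tx = 25000 bits / 7.41e-07 s = 33.74 Gbps.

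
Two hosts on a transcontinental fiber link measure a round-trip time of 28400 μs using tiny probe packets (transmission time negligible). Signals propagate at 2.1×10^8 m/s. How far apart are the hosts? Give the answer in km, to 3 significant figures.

2980 km

One-way propagation = RTT/2 = 14200 μs.
d = s × t = 210000000 × 0.0142 = 2980 km.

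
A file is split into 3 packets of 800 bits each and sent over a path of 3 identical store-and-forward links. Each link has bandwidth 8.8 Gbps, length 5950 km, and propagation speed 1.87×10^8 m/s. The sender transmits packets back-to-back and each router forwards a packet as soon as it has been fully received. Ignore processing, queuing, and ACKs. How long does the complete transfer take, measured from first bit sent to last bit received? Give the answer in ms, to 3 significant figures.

Per-hop transmission t_tx = L/R = 800/8800000000 = 9.09091e-05 ms.
Per-hop propagation t_prop = 5950000/187000000 = 31.8182 ms.
Pipeline fill: first packet needs 3·t_tx to clear all hops; remaining 2 packets each add one t_tx.
Total = (3+3-1)·t_tx + 3·t_prop = 5·9.09091e-05 + 3·31.8182 = 95.5 ms.

95.5 ms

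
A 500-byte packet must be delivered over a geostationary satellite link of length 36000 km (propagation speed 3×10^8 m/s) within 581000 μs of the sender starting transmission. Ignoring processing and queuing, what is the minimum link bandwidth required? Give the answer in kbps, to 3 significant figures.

L = 4000 bits.
Propagation delay = 36000000 / 300000000 = 120000 μs.
Transmission budget = 581000 − 120000 = 461000 μs.
R ≥ L / t_tx = 4000 bits / 0.461 s = 8.68 kbps.

8.68 kbps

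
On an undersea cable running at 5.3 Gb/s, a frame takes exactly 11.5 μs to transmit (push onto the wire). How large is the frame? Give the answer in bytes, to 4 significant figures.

L = R × t_tx = 5300000000 b/s × 1.15e-05 s = 60950 bits.
In bytes: 60950 / 8 = 7619 bytes.

7619 bytes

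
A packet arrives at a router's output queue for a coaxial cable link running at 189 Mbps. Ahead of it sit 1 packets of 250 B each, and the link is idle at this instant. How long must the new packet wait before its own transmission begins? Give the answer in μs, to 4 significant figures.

Each queued packet: L/R = 2000/189000000 = 10.582 μs.
1 queued → 10.582 μs.
Queuing delay = 10.58 μs.

10.58 μs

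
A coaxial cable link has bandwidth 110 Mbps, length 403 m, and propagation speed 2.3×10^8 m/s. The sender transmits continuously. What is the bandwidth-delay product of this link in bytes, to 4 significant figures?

24.09 bytes

Propagation delay = 403 / 2.3e+08 = 1.75217e-06 s.
BDP = R × t_prop = 110000000 × 1.75217e-06 = 192.739 bits.
In bytes: 192.739/8 = 24.09 bytes.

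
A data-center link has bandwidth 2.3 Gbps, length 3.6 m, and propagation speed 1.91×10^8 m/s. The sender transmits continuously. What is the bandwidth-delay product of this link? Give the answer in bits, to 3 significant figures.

43.4 bits

Propagation delay = 3.6 / 191000000 = 1.88482e-08 s.
BDP = R × t_prop = 2300000000 × 1.88482e-08 = 43.3508 bits.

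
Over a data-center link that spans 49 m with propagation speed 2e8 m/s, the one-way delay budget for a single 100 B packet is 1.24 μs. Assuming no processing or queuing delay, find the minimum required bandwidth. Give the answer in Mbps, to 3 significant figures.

804 Mbps

L = 800 bits.
Propagation delay = 49 / 200000000 = 0.245 μs.
Transmission budget = 1.24 − 0.245 = 0.995 μs.
R ≥ L / t_tx = 800 bits / 9.95e-07 s = 804 Mbps.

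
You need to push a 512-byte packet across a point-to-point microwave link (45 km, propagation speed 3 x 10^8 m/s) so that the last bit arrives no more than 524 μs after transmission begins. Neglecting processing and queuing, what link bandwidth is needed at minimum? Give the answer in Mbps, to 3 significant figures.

11.0 Mbps

L = 4096 bits.
Propagation delay = 45000 / 300000000 = 150 μs.
Transmission budget = 524 − 150 = 374 μs.
R ≥ L / t_tx = 4096 bits / 0.000374 s = 11.0 Mbps.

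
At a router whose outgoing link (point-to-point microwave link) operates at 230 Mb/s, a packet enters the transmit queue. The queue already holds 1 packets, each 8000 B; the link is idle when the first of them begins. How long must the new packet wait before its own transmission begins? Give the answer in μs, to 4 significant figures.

278.3 μs

Each queued packet: L/R = 64000/230000000 = 278.261 μs.
1 queued → 278.261 μs.
Queuing delay = 278.3 μs.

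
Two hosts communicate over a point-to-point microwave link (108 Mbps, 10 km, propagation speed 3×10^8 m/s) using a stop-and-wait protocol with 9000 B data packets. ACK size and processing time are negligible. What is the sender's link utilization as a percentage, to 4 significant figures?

t_tx = L/R = 72000/108000000 = 0.000666667 s.
t_prop = 10000/300000000 = 3.33333e-05 s; RTT = 6.66667e-05 s.
Cycle = t_tx + RTT = 0.000733333 s.
Utilization = t_tx / cycle = 0.000666667/0.000733333 = 90.91 %.

90.91 %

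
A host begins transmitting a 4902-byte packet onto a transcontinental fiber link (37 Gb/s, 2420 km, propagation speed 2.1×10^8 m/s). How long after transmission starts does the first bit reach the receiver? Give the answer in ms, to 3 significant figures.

11.5 ms

First bit experiences only propagation delay: d/s = 2420000/210000000 = 11.5 ms.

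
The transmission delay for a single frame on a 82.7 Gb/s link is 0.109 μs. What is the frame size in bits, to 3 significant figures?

9010 bits

L = R × t_tx = 82700000000 b/s × 1.09e-07 s = 9014.3 bits.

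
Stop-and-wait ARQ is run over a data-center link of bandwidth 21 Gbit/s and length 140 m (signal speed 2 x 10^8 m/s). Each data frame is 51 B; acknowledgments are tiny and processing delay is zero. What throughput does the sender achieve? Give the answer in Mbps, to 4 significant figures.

287.4 Mbps

t_tx = L/R = 408/21000000000 = 1.94286e-08 s.
t_prop = 140/200000000 = 7e-07 s; RTT = 1.4e-06 s.
Cycle = t_tx + RTT = 1.41943e-06 s.
Throughput = L / cycle = 408 / 1.41943e-06 = 287.4 Mbps.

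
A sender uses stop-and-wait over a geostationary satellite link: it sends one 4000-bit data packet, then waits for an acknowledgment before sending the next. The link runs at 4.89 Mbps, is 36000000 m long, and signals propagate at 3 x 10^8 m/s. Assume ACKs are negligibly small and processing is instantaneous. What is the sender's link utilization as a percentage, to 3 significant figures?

0.340 %

t_tx = L/R = 4000/4890000 = 0.000817996 s.
t_prop = 36000000/300000000 = 0.12 s; RTT = 0.24 s.
Cycle = t_tx + RTT = 0.240818 s.
Utilization = t_tx / cycle = 0.000817996/0.240818 = 0.340 %.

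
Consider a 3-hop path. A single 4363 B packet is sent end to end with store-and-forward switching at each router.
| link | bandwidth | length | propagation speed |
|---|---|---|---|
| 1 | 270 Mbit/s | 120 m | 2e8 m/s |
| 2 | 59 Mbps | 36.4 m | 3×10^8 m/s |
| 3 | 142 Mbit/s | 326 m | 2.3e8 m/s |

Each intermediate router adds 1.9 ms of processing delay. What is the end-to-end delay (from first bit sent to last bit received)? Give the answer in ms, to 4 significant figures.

L = 4363 × 8 = 34904 bits.
Transmission delays (L/R per hop): 0.129274, 0.591593, 0.245803 ms; sum = 0.96667 ms.
Propagation delays (d/s per hop): 0.0006, 0.000121333, 0.00141739 ms; sum = 0.00213872 ms.
Processing at 2 router(s): 2 × 1.9 ms = 3.8 ms.
End-to-end = 4.769 ms.

4.769 ms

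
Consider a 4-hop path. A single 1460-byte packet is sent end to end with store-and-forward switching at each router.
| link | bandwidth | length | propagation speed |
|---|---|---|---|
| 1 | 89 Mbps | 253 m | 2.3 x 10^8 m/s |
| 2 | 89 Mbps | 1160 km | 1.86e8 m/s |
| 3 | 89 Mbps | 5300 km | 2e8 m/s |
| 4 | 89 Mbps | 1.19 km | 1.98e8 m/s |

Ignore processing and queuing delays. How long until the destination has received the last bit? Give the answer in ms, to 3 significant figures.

33.3 ms

L = 1460 × 8 = 11680 bits.
Transmission delay per hop = L/R = 11680/89000000 = 0.131236 ms; 4 hops → 0.524944 ms.
Propagation delays (d/s per hop): 0.0011, 6.23656, 26.5, 0.0060101 ms; sum = 32.7437 ms.
End-to-end = 33.3 ms.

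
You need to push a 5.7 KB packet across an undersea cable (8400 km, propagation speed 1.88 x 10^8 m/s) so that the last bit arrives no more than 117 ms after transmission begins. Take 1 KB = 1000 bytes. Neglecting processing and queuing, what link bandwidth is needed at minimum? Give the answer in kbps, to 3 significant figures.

L = 45600 bits.
Propagation delay = 8400000 / 188000000 = 44.6809 ms.
Transmission budget = 117 − 44.6809 = 72.3191 ms.
R ≥ L / t_tx = 45600 bits / 0.0723191 s = 631 kbps.

631 kbps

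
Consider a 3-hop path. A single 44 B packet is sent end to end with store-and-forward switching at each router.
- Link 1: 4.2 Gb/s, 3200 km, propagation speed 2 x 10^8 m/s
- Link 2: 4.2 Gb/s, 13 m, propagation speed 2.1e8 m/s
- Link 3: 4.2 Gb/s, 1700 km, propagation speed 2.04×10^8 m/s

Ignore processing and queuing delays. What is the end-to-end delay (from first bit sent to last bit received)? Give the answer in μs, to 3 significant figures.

24300 μs

L = 44 × 8 = 352 bits.
Transmission delay per hop = L/R = 352/4200000000 = 0.0838095 μs; 3 hops → 0.251429 μs.
Propagation delays (d/s per hop): 16000, 0.0619048, 8333.33 μs; sum = 24333.4 μs.
End-to-end = 24300 μs.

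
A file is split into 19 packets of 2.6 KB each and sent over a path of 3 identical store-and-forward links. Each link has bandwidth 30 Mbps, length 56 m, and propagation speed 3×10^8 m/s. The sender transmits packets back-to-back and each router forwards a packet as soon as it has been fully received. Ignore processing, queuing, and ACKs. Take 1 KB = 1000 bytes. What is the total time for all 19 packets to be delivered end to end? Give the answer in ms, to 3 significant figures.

Per-hop transmission t_tx = L/R = 20800/30000000 = 0.693333 ms.
Per-hop propagation t_prop = 56/300000000 = 0.000186667 ms.
Pipeline fill: first packet needs 3·t_tx to clear all hops; remaining 18 packets each add one t_tx.
Total = (3+19-1)·t_tx + 3·t_prop = 21·0.693333 + 3·0.000186667 = 14.6 ms.

14.6 ms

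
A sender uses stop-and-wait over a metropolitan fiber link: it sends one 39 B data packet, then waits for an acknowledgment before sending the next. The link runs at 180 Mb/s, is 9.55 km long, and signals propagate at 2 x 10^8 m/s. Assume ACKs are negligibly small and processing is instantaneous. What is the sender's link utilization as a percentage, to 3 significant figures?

1.78 %

t_tx = L/R = 312/180000000 = 1.73333e-06 s.
t_prop = 9550/200000000 = 4.775e-05 s; RTT = 9.55e-05 s.
Cycle = t_tx + RTT = 9.72333e-05 s.
Utilization = t_tx / cycle = 1.73333e-06/9.72333e-05 = 1.78 %.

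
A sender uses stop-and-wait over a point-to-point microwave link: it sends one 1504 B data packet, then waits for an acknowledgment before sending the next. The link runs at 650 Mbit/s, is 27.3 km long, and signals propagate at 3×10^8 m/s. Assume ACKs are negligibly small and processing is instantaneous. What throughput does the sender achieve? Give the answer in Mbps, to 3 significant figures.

t_tx = L/R = 12032/650000000 = 1.85108e-05 s.
t_prop = 27300/300000000 = 9.1e-05 s; RTT = 0.000182 s.
Cycle = t_tx + RTT = 0.000200511 s.
Throughput = L / cycle = 12032 / 0.000200511 = 60.0 Mbps.

60.0 Mbps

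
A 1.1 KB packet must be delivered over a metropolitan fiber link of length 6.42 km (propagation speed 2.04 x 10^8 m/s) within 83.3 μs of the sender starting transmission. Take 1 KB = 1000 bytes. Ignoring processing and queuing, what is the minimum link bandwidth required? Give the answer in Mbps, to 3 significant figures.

L = 8800 bits.
Propagation delay = 6420 / 204000000 = 31.4706 μs.
Transmission budget = 83.3 − 31.4706 = 51.8294 μs.
R ≥ L / t_tx = 8800 bits / 5.18294e-05 s = 170 Mbps.

170 Mbps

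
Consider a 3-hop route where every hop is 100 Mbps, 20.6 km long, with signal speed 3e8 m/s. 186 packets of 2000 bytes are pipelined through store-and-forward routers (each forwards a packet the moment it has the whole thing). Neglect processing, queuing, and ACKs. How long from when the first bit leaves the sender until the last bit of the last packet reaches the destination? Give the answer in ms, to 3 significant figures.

Per-hop transmission t_tx = L/R = 16000/100000000 = 0.16 ms.
Per-hop propagation t_prop = 20600/300000000 = 0.0686667 ms.
Pipeline fill: first packet needs 3·t_tx to clear all hops; remaining 185 packets each add one t_tx.
Total = (3+186-1)·t_tx + 3·t_prop = 188·0.16 + 3·0.0686667 = 30.3 ms.

30.3 ms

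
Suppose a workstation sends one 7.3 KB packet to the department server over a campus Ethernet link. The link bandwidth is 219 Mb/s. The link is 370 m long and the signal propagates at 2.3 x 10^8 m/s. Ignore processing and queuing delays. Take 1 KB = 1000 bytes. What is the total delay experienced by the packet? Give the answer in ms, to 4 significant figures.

0.2683 ms

L = 58400 bits.
Transmission delay = L/R = 58400 / 219000000 = 0.266667 ms.
Propagation delay = d/s = 370 m / 2.3e+08 m/s = 0.0016087 ms.
Total = 0.2683 ms.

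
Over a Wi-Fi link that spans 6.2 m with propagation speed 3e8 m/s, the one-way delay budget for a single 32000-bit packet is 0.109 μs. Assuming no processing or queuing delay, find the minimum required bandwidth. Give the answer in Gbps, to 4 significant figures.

362.3 Gbps

Propagation delay = 6.2 / 300000000 = 0.0206667 μs.
Transmission budget = 0.109 − 0.0206667 = 0.0883333 μs.
R ≥ L / t_tx = 32000 bits / 8.83333e-08 s = 362.3 Gbps.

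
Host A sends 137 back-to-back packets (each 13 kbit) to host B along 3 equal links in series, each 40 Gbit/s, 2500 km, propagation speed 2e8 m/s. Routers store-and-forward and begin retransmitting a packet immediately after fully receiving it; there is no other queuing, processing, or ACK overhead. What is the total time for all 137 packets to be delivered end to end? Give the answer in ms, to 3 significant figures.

37.5 ms

Per-hop transmission t_tx = L/R = 13000/40000000000 = 0.000325 ms.
Per-hop propagation t_prop = 2500000/200000000 = 12.5 ms.
Pipeline fill: first packet needs 3·t_tx to clear all hops; remaining 136 packets each add one t_tx.
Total = (3+137-1)·t_tx + 3·t_prop = 139·0.000325 + 3·12.5 = 37.5 ms.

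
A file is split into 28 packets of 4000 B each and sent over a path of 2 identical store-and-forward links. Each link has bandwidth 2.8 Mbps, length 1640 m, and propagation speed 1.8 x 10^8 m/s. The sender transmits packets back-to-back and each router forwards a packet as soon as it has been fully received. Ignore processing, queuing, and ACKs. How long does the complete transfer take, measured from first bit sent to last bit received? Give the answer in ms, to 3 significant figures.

331 ms

Per-hop transmission t_tx = L/R = 32000/2800000 = 11.4286 ms.
Per-hop propagation t_prop = 1640/180000000 = 0.00911111 ms.
Pipeline fill: first packet needs 2·t_tx to clear all hops; remaining 27 packets each add one t_tx.
Total = (2+28-1)·t_tx + 2·t_prop = 29·11.4286 + 2·0.00911111 = 331 ms.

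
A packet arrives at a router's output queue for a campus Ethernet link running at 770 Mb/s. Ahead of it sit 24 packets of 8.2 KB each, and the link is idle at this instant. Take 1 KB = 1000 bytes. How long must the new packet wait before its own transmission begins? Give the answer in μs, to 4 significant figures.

2045 μs

Each queued packet: L/R = 65600/770000000 = 85.1948 μs.
24 queued → 2044.68 μs.
Queuing delay = 2045 μs.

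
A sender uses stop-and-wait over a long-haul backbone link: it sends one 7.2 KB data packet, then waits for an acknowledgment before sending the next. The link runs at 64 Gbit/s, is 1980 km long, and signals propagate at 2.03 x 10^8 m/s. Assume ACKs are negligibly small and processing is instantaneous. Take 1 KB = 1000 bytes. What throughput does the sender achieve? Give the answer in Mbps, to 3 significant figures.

2.95 Mbps

t_tx = L/R = 57600/64000000000 = 9e-07 s.
t_prop = 1980000/2.03e+08 = 0.00975369 s; RTT = 0.0195074 s.
Cycle = t_tx + RTT = 0.0195083 s.
Throughput = L / cycle = 57600 / 0.0195083 = 2.95 Mbps.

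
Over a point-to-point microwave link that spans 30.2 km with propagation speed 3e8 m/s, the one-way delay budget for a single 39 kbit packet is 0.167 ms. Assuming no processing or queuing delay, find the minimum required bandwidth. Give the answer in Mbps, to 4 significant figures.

Propagation delay = 30200 / 300000000 = 0.100667 ms.
Transmission budget = 0.167 − 0.100667 = 0.0663333 ms.
R ≥ L / t_tx = 39000 bits / 6.63333e-05 s = 587.9 Mbps.

587.9 Mbps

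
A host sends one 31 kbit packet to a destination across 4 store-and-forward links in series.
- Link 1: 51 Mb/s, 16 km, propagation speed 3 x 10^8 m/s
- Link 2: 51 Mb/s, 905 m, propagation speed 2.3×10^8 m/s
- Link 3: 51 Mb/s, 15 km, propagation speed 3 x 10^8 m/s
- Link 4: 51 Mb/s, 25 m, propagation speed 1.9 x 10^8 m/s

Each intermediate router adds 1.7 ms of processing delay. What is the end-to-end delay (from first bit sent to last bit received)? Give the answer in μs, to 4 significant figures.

L = 31000 bits.
Transmission delay per hop = L/R = 31000/51000000 = 607.843 μs; 4 hops → 2431.37 μs.
Propagation delays (d/s per hop): 53.3333, 3.93478, 50, 0.131579 μs; sum = 107.4 μs.
Processing at 3 router(s): 3 × 1.7 ms = 5100 μs.
End-to-end = 7639 μs.

7639 μs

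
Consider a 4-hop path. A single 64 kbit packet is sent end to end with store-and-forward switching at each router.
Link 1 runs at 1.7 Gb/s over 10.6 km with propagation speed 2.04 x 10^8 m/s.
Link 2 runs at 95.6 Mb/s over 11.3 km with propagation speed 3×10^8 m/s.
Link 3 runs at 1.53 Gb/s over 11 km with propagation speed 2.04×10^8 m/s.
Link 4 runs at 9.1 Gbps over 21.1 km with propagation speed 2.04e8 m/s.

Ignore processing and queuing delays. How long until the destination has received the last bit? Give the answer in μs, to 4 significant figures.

L = 64000 bits.
Transmission delays (L/R per hop): 37.6471, 669.456, 41.8301, 7.03297 μs; sum = 755.966 μs.
Propagation delays (d/s per hop): 51.9608, 37.6667, 53.9216, 103.431 μs; sum = 246.98 μs.
End-to-end = 1003 μs.

1003 μs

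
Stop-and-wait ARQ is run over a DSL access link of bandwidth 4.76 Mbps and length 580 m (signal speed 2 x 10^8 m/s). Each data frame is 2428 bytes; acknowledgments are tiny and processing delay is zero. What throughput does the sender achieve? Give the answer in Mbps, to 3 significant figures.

t_tx = L/R = 19424/4760000 = 0.00408067 s.
t_prop = 580/200000000 = 2.9e-06 s; RTT = 5.8e-06 s.
Cycle = t_tx + RTT = 0.00408647 s.
Throughput = L / cycle = 19424 / 0.00408647 = 4.75 Mbps.

4.75 Mbps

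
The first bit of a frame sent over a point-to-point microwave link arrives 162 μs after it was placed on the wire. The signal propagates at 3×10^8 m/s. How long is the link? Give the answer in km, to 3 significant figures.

48.6 km

d = s × t_prop = 300000000 × 0.000162 = 48.6 km.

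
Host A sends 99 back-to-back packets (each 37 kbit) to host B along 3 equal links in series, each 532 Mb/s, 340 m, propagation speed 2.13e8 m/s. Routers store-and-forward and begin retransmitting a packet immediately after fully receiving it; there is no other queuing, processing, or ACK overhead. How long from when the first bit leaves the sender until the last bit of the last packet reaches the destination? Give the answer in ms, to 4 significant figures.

7.029 ms

Per-hop transmission t_tx = L/R = 37000/532000000 = 0.0695489 ms.
Per-hop propagation t_prop = 340/213000000 = 0.00159624 ms.
Pipeline fill: first packet needs 3·t_tx to clear all hops; remaining 98 packets each add one t_tx.
Total = (3+99-1)·t_tx + 3·t_prop = 101·0.0695489 + 3·0.00159624 = 7.029 ms.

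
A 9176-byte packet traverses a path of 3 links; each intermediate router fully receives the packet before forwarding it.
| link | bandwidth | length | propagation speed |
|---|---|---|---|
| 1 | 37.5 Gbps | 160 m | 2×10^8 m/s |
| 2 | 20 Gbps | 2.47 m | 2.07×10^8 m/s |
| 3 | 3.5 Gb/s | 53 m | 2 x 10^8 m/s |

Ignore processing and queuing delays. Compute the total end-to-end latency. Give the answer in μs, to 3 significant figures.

L = 9176 × 8 = 73408 bits.
Transmission delays (L/R per hop): 1.95755, 3.6704, 20.9737 μs; sum = 26.6017 μs.
Propagation delays (d/s per hop): 0.8, 0.0119324, 0.265 μs; sum = 1.07693 μs.
End-to-end = 27.7 μs.

27.7 μs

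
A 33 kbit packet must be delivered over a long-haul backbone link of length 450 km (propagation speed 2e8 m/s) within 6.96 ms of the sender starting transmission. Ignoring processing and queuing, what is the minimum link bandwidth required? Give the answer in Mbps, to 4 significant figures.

7.006 Mbps

Propagation delay = 450000 / 200000000 = 2.25 ms.
Transmission budget = 6.96 − 2.25 = 4.71 ms.
R ≥ L / t_tx = 33000 bits / 0.00471 s = 7.006 Mbps.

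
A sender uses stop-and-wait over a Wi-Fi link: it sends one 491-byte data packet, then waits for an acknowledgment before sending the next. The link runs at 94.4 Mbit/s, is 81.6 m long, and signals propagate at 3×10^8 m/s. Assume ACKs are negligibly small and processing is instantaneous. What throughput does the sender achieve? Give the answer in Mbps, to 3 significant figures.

93.2 Mbps

t_tx = L/R = 3928/94400000 = 4.16102e-05 s.
t_prop = 81.6/300000000 = 2.72e-07 s; RTT = 5.44e-07 s.
Cycle = t_tx + RTT = 4.21542e-05 s.
Throughput = L / cycle = 3928 / 4.21542e-05 = 93.2 Mbps.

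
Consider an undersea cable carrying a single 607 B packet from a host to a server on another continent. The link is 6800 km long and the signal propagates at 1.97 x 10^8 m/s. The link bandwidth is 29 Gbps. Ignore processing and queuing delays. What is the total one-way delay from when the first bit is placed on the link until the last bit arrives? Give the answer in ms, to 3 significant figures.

34.5 ms

L = 607 × 8 = 4856 bits.
Transmission delay = L/R = 4856 / 29000000000 = 0.000167448 ms.
Propagation delay = d/s = 6800000 m / 197000000 m/s = 34.5178 ms.
Total = 34.5 ms.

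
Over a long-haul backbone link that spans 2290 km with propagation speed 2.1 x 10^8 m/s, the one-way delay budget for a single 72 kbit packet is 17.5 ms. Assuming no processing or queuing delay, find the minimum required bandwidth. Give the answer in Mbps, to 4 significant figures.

10.92 Mbps

Propagation delay = 2290000 / 210000000 = 10.9048 ms.
Transmission budget = 17.5 − 10.9048 = 6.59524 ms.
R ≥ L / t_tx = 72000 bits / 0.00659524 s = 10.92 Mbps.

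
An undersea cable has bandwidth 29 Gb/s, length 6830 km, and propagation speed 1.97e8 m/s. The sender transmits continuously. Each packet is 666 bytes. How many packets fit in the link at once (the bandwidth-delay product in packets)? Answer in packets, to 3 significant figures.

189000 packets

Propagation delay = 6830000 / 197000000 = 0.0346701 s.
BDP = R × t_prop = 29000000000 × 0.0346701 = 1005430000 bits.
In packets of 5328 bits: 189000 packets.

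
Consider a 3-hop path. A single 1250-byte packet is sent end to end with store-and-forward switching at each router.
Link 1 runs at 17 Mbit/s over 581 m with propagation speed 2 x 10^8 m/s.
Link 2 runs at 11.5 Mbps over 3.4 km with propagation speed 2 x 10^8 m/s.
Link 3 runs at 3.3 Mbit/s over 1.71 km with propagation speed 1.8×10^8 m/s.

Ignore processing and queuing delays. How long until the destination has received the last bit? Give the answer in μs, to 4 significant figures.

L = 1250 × 8 = 10000 bits.
Transmission delays (L/R per hop): 588.235, 869.565, 3030.3 μs; sum = 4488.1 μs.
Propagation delays (d/s per hop): 2.905, 17, 9.5 μs; sum = 29.405 μs.
End-to-end = 4518 μs.

4518 μs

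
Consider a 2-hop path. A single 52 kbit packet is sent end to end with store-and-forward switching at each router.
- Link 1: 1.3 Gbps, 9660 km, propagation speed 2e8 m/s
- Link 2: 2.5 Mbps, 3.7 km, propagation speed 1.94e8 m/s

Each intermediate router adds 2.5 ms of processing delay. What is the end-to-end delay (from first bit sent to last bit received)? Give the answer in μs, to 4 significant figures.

L = 52000 bits.
Transmission delays (L/R per hop): 40, 20800 μs; sum = 20840 μs.
Propagation delays (d/s per hop): 48300, 19.0722 μs; sum = 48319.1 μs.
Processing at 1 router(s): 1 × 2.5 ms = 2500 μs.
End-to-end = 71660 μs.

71660 μs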